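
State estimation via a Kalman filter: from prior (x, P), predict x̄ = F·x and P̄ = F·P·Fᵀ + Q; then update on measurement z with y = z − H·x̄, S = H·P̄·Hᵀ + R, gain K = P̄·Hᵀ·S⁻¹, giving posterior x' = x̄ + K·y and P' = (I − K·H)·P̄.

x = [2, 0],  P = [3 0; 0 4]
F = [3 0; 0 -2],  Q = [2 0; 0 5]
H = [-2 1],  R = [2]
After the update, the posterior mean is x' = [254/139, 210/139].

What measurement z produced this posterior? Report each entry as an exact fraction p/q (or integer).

z = [-2]

x̄ = F·x = [6, 0]
P̄ = F·P·Fᵀ + Q = [29 0; 0 21]
S = H·P̄·Hᵀ + R = [139]
K = P̄·Hᵀ·S⁻¹ = [-58/139; 21/139]
x' − x̄ = [-580/139, 210/139] = K·y
y = (KᵀK)⁻¹·Kᵀ·(x' − x̄) = [10]
z = y + H·x̄ = [10] + [-12] = [-2]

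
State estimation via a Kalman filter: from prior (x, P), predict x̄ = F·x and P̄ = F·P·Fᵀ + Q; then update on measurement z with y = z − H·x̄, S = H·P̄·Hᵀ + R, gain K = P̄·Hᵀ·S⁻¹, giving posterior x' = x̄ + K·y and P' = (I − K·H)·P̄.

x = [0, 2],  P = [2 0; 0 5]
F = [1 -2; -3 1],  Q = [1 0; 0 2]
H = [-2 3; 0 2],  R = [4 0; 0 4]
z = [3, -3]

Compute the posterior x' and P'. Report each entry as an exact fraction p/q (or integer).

x̄ = F·x = [-4, 2]
P̄ = F·P·Fᵀ + Q = [23 -16; -16 25]
y = z − H·x̄ = [-11, -7]
S = H·P̄·Hᵀ + R = [513 214; 214 104]
K = P̄·Hᵀ·S⁻¹ = [-732/1889 925/1889; 107/1889 688/1889]
x' = x̄ + K·y = [-5979/1889, -2215/1889]
P' = (I − K·H)·P̄ = [4239/1889 1850/1889; 1850/1889 1376/1889]

x' = [-5979/1889, -2215/1889]
P' = [4239/1889 1850/1889; 1850/1889 1376/1889]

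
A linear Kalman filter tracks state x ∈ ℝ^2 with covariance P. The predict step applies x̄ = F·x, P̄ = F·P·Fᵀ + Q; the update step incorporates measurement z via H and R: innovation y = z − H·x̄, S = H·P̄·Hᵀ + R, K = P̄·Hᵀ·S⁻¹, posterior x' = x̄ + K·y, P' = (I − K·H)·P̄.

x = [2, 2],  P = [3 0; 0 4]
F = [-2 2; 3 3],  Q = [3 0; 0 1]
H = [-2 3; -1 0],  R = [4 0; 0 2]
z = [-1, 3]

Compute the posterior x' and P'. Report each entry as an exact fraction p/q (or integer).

x' = [-6214/2365, -9411/4730]
P' = [4414/2365 2928/2365; 2928/2365 2986/2365]

x̄ = F·x = [0, 12]
P̄ = F·P·Fᵀ + Q = [31 6; 6 64]
y = z − H·x̄ = [-37, 3]
S = H·P̄·Hᵀ + R = [632 44; 44 33]
K = P̄·Hᵀ·S⁻¹ = [-1/215 -2207/2365; 141/430 -1464/2365]
x' = x̄ + K·y = [-6214/2365, -9411/4730]
P' = (I − K·H)·P̄ = [4414/2365 2928/2365; 2928/2365 2986/2365]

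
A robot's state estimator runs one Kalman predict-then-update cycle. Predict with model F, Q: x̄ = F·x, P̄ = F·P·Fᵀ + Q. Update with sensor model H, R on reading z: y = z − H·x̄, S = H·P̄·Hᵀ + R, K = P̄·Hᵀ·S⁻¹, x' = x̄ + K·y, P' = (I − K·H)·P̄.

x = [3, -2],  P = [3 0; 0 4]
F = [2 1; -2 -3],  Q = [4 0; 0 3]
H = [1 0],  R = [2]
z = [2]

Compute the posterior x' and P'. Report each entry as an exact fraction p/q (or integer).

x̄ = F·x = [4, 0]
P̄ = F·P·Fᵀ + Q = [20 -24; -24 51]
y = z − H·x̄ = [-2]
S = H·P̄·Hᵀ + R = [22]
K = P̄·Hᵀ·S⁻¹ = [10/11; -12/11]
x' = x̄ + K·y = [24/11, 24/11]
P' = (I − K·H)·P̄ = [20/11 -24/11; -24/11 273/11]

x' = [24/11, 24/11]
P' = [20/11 -24/11; -24/11 273/11]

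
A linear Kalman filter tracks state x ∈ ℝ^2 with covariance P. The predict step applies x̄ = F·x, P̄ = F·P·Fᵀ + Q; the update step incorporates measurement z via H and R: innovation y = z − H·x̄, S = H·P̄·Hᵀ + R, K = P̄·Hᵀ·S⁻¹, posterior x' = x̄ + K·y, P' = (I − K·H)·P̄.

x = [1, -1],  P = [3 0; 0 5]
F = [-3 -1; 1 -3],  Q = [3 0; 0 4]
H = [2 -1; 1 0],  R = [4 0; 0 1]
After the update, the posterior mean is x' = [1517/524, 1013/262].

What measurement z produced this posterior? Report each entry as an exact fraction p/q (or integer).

x̄ = F·x = [-2, 4]
P̄ = F·P·Fᵀ + Q = [35 6; 6 52]
S = H·P̄·Hᵀ + R = [172 64; 64 36]
K = P̄·Hᵀ·S⁻¹ = [4/131 481/524; -114/131 449/262]
x' − x̄ = [2565/524, -35/262] = K·y
y = (KᵀK)⁻¹·Kᵀ·(x' − x̄) = [10, 5]
z = y + H·x̄ = [10, 5] + [-8, -2] = [2, 3]

z = [2, 3]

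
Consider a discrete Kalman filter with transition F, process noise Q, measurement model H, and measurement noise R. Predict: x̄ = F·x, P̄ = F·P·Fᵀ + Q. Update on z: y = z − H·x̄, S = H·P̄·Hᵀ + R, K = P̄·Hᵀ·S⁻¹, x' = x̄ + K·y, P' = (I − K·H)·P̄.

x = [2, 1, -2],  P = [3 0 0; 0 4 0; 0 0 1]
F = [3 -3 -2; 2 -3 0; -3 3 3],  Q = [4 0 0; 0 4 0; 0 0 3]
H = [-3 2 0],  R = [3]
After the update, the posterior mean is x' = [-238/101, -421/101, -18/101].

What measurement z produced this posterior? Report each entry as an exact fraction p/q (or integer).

z = [-1]

x̄ = F·x = [7, 1, -9]
P̄ = F·P·Fᵀ + Q = [71 54 -69; 54 52 -54; -69 -54 75]
S = H·P̄·Hᵀ + R = [202]
K = P̄·Hᵀ·S⁻¹ = [-105/202; -29/101; 99/202]
x' − x̄ = [-945/101, -522/101, 891/101] = K·y
y = (KᵀK)⁻¹·Kᵀ·(x' − x̄) = [18]
z = y + H·x̄ = [18] + [-19] = [-1]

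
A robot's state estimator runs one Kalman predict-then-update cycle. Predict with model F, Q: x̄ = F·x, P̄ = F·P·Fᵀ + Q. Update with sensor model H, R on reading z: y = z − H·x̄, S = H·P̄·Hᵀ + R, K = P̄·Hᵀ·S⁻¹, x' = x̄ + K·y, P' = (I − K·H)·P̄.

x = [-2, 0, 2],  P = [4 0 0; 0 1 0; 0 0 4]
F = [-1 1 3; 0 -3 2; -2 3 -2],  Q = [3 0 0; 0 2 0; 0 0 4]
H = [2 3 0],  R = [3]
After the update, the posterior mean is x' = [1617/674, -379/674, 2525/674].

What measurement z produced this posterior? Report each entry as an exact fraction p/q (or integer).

z = [3]

x̄ = F·x = [8, 4, 0]
P̄ = F·P·Fᵀ + Q = [44 21 -13; 21 27 -25; -13 -25 45]
S = H·P̄·Hᵀ + R = [674]
K = P̄·Hᵀ·S⁻¹ = [151/674; 123/674; -101/674]
x' − x̄ = [-3775/674, -3075/674, 2525/674] = K·y
y = (KᵀK)⁻¹·Kᵀ·(x' − x̄) = [-25]
z = y + H·x̄ = [-25] + [28] = [3]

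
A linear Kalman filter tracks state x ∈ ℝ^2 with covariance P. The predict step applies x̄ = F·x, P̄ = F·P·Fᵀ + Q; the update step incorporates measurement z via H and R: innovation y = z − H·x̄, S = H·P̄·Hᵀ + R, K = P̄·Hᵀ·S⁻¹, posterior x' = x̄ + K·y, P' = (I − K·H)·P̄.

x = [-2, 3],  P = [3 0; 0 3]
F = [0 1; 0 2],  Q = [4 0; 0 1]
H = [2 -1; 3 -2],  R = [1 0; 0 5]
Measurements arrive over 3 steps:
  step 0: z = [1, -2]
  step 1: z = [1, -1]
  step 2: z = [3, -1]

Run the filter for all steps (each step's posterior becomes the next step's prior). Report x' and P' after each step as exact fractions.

step 0: x̄ = F·x = [3, 6]
step 0: P̄ = F·P·Fᵀ + Q = [7 6; 6 13]
step 0: y = z − H·x̄ = [1, 1]
step 0: S = H·P̄·Hᵀ + R = [18 26; 26 48]
step 0: K = P̄·Hᵀ·S⁻¹ = [75/94 -23/94; 40/47 -59/94]
step 0: x' = x̄ + K·y = [167/47, 585/94]
step 0: P' = (I − K·H)·P̄ = [265/94 455/94; 455/94 415/47]
step 1: x̄ = F·x = [585/94, 585/47]
step 1: P̄ = F·P·Fᵀ + Q = [603/47 830/47; 830/47 1707/47]
step 1: y = z − H·x̄ = [1, 491/94]
step 1: S = H·P̄·Hᵀ + R = [18 26; 26 2530/47]
step 1: K = P̄·Hᵀ·S⁻¹ = [8183/6884 -3547/6884; 10747/6884 -7705/6884]
step 1: x' = x̄ + K·y = [64995/13768, 112369/13768]
step 1: P' = (I − K·H)·P̄ = [34101/6884 60019/6884; 60019/6884 109291/6884]
step 2: x̄ = F·x = [112369/13768, 112369/6884]
step 2: P̄ = F·P·Fᵀ + Q = [136827/6884 109291/3442; 109291/3442 111012/1721]
step 2: y = z − H·x̄ = [3, 98601/13768]
step 2: S = H·P̄·Hᵀ + R = [18 26; 26 419071/6884]
step 2: K = P̄·Hᵀ·S⁻¹ = [2023163/1444847 -956083/1444847; 5622029/2889694 -2001658/1444847]
step 2: x' = x̄ + K·y = [22029343/2889694, 17682502/1444847]
step 2: P' = (I − K·H)·P̄ = [8826741/1444847 15630319/1444847; 15630319/1444847 56899247/2889694]

step 0: x' = [167/47, 585/94], P' = [265/94 455/94; 455/94 415/47]
step 1: x' = [64995/13768, 112369/13768], P' = [34101/6884 60019/6884; 60019/6884 109291/6884]
step 2: x' = [22029343/2889694, 17682502/1444847], P' = [8826741/1444847 15630319/1444847; 15630319/1444847 56899247/2889694]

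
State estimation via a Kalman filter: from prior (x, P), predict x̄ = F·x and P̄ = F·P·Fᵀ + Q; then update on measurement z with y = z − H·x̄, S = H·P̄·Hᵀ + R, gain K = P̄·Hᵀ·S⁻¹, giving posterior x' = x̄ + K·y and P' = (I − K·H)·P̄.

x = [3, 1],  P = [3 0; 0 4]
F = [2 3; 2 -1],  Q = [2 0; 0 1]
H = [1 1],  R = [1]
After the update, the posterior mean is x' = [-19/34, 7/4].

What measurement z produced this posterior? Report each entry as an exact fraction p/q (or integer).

z = [1]

x̄ = F·x = [9, 5]
P̄ = F·P·Fᵀ + Q = [50 0; 0 17]
S = H·P̄·Hᵀ + R = [68]
K = P̄·Hᵀ·S⁻¹ = [25/34; 1/4]
x' − x̄ = [-325/34, -13/4] = K·y
y = (KᵀK)⁻¹·Kᵀ·(x' − x̄) = [-13]
z = y + H·x̄ = [-13] + [14] = [1]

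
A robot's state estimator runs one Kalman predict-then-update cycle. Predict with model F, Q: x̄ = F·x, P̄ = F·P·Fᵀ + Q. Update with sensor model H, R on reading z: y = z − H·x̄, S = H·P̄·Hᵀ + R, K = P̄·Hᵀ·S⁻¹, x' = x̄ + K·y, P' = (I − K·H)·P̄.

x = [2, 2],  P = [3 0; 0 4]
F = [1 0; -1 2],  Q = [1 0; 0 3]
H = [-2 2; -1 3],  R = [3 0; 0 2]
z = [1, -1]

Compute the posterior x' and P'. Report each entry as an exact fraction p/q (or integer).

x̄ = F·x = [2, 2]
P̄ = F·P·Fᵀ + Q = [4 -3; -3 22]
y = z − H·x̄ = [1, -5]
S = H·P̄·Hᵀ + R = [131 164; 164 222]
K = P̄·Hᵀ·S⁻¹ = [-488/1093 593/2186; -108/1093 839/2186]
x' = x̄ + K·y = [431/2186, -39/2186]
P' = (I − K·H)·P̄ = [2789/2186 1325/2186; 1325/2186 1001/2186]

x' = [431/2186, -39/2186]
P' = [2789/2186 1325/2186; 1325/2186 1001/2186]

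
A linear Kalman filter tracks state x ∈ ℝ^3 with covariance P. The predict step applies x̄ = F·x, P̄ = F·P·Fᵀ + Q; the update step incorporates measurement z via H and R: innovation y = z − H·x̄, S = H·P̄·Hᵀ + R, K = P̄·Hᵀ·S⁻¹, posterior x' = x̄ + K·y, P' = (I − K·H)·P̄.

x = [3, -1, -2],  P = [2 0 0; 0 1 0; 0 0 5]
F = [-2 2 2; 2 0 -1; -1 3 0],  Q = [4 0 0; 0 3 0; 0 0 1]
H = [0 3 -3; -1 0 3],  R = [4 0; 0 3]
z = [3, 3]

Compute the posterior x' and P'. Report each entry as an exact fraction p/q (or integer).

x̄ = F·x = [-12, 8, -6]
P̄ = F·P·Fᵀ + Q = [36 -18 10; -18 16 -4; 10 -4 12]
y = z − H·x̄ = [-39, 9]
S = H·P̄·Hᵀ + R = [328 -60; -60 87]
K = P̄·Hᵀ·S⁻¹ = [-639/2078 -292/1039; 465/2078 232/1039; -109/1039 706/3117]
x' = x̄ + K·y = [-5271/2078, 2665/2078, 135/1039]
P' = (I − K·H)·P̄ = [8814/1039 2220/1039 2646/1039; 2220/1039 1282/1039 972/1039; 2646/1039 972/1039 3352/3117]

x' = [-5271/2078, 2665/2078, 135/1039]
P' = [8814/1039 2220/1039 2646/1039; 2220/1039 1282/1039 972/1039; 2646/1039 972/1039 3352/3117]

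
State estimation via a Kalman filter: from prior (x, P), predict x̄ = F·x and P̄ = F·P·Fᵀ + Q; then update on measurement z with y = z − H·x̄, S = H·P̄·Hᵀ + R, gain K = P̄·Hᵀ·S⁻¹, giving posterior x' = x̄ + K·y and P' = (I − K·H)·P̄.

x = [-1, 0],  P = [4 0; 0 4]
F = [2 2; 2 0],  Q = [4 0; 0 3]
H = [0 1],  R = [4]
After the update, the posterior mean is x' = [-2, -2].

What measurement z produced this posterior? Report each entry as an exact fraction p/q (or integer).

x̄ = F·x = [-2, -2]
P̄ = F·P·Fᵀ + Q = [36 16; 16 19]
S = H·P̄·Hᵀ + R = [23]
K = P̄·Hᵀ·S⁻¹ = [16/23; 19/23]
x' − x̄ = [0, 0] = K·y
y = (KᵀK)⁻¹·Kᵀ·(x' − x̄) = [0]
z = y + H·x̄ = [0] + [-2] = [-2]

z = [-2]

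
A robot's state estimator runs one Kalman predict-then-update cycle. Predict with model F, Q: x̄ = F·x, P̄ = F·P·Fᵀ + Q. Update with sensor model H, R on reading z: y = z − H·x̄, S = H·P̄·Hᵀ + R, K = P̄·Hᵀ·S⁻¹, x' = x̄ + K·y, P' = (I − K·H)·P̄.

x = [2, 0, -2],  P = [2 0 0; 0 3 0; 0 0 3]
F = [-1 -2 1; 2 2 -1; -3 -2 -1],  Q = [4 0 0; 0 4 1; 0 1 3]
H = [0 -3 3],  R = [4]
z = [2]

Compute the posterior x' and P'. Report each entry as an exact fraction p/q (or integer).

x̄ = F·x = [-4, 6, -4]
P̄ = F·P·Fᵀ + Q = [21 -19 15; -19 27 -20; 15 -20 36]
y = z − H·x̄ = [32]
S = H·P̄·Hᵀ + R = [931]
K = P̄·Hᵀ·S⁻¹ = [102/931; -141/931; 24/133]
x' = x̄ + K·y = [-460/931, 1074/931, 236/133]
P' = (I − K·H)·P̄ = [9147/931 -3307/931 -453/133; -3307/931 5256/931 724/133; -453/133 724/133 108/19]

x' = [-460/931, 1074/931, 236/133]
P' = [9147/931 -3307/931 -453/133; -3307/931 5256/931 724/133; -453/133 724/133 108/19]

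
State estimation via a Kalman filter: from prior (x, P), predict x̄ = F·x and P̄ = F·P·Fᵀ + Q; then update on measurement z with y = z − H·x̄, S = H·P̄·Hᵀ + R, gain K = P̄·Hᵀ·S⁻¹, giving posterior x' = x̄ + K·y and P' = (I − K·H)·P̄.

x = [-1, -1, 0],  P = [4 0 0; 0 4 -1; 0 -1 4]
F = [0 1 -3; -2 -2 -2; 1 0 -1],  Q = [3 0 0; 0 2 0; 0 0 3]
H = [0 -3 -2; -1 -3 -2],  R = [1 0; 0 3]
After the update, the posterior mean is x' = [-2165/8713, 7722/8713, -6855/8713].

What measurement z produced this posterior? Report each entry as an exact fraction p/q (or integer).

z = [-1, -1]

x̄ = F·x = [-1, 4, -1]
P̄ = F·P·Fᵀ + Q = [49 12 13; 12 42 -2; 13 -2 11]
S = H·P̄·Hᵀ + R = [399 460; 460 574]
K = P̄·Hᵀ·S⁻¹ = [7736/8713 -15769/17426; -4194/8713 1327/8713; 2078/8713 -4211/17426]
x' − x̄ = [6548/8713, -27130/8713, 1858/8713] = K·y
y = (KᵀK)⁻¹·Kᵀ·(x' − x̄) = [9, 8]
z = y + H·x̄ = [9, 8] + [-10, -9] = [-1, -1]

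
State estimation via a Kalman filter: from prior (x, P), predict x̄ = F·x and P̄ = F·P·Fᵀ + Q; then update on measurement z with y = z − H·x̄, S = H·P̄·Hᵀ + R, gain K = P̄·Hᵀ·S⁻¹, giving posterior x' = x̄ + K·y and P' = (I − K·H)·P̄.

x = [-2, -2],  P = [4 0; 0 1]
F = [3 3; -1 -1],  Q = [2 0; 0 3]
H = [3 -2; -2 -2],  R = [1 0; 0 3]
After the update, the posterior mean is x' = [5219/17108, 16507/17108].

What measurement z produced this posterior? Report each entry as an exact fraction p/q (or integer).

x̄ = F·x = [-12, 4]
P̄ = F·P·Fᵀ + Q = [47 -15; -15 8]
S = H·P̄·Hᵀ + R = [636 -220; -220 103]
K = P̄·Hᵀ·S⁻¹ = [3533/17108 -771/4277; -3203/17108 -1129/4277]
x' − x̄ = [210515/17108, -51925/17108] = K·y
y = (KᵀK)⁻¹·Kᵀ·(x' − x̄) = [43, -19]
z = y + H·x̄ = [43, -19] + [-44, 16] = [-1, -3]

z = [-1, -3]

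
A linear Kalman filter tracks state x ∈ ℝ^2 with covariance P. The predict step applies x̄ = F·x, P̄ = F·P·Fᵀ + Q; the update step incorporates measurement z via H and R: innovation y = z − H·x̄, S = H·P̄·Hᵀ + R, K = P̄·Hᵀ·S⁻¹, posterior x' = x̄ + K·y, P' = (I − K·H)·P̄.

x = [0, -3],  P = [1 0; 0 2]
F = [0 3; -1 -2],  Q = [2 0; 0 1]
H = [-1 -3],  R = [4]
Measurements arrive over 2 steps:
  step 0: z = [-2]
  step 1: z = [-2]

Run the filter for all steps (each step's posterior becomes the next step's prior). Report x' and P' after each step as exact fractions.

step 0: x' = [-19/3, 3], P' = [292/21 -36/7; -36/7 16/7]
step 1: x' = [2741/477, -521/477], P' = [5390/477 -1538/477; -1538/477 626/477]

step 0: x̄ = F·x = [-9, 6]
step 0: P̄ = F·P·Fᵀ + Q = [20 -12; -12 10]
step 0: y = z − H·x̄ = [7]
step 0: S = H·P̄·Hᵀ + R = [42]
step 0: K = P̄·Hᵀ·S⁻¹ = [8/21; -3/7]
step 0: x' = x̄ + K·y = [-19/3, 3]
step 0: P' = (I − K·H)·P̄ = [292/21 -36/7; -36/7 16/7]
step 1: x̄ = F·x = [9, 1/3]
step 1: P̄ = F·P·Fᵀ + Q = [158/7 12/7; 12/7 73/21]
step 1: y = z − H·x̄ = [8]
step 1: S = H·P̄·Hᵀ + R = [477/7]
step 1: K = P̄·Hᵀ·S⁻¹ = [-194/477; -85/477]
step 1: x' = x̄ + K·y = [2741/477, -521/477]
step 1: P' = (I − K·H)·P̄ = [5390/477 -1538/477; -1538/477 626/477]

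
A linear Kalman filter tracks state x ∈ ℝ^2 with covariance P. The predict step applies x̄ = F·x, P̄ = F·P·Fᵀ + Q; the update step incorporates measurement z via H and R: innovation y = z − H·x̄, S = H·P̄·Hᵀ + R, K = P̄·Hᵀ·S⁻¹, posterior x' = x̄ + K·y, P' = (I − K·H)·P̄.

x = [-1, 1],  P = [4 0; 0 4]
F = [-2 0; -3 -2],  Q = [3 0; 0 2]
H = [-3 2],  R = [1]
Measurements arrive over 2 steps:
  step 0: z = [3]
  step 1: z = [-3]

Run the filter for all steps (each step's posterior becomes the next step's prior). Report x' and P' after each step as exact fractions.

step 0: x̄ = F·x = [2, 1]
step 0: P̄ = F·P·Fᵀ + Q = [19 24; 24 54]
step 0: y = z − H·x̄ = [7]
step 0: S = H·P̄·Hᵀ + R = [100]
step 0: K = P̄·Hᵀ·S⁻¹ = [-9/100; 9/25]
step 0: x' = x̄ + K·y = [137/100, 88/25]
step 0: P' = (I − K·H)·P̄ = [1819/100 681/25; 681/25 1026/25]
step 1: x̄ = F·x = [-137/50, -223/20]
step 1: P̄ = F·P·Fᵀ + Q = [1894/25 2181/10; 2181/10 2627/4]
step 1: y = z − H·x̄ = [277/25]
step 1: S = H·P̄·Hᵀ + R = [17316/25]
step 1: K = P̄·Hᵀ·S⁻¹ = [1741/5772; 4120/4329]
step 1: x' = x̄ + K·y = [3475/5772, -10475/17316]
step 1: P' = (I − K·H)·P̄ = [24519/1924 55603/2886; 55603/2886 508667/17316]

step 0: x' = [137/100, 88/25], P' = [1819/100 681/25; 681/25 1026/25]
step 1: x' = [3475/5772, -10475/17316], P' = [24519/1924 55603/2886; 55603/2886 508667/17316]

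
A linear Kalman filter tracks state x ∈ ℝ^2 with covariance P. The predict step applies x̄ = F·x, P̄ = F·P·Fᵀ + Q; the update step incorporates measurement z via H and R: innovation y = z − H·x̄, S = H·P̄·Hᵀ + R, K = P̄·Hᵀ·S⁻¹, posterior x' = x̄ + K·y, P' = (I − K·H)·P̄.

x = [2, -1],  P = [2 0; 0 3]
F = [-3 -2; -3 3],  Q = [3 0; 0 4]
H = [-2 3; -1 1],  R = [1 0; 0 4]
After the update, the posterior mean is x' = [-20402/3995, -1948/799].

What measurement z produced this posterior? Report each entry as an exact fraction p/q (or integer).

x̄ = F·x = [-4, -9]
P̄ = F·P·Fᵀ + Q = [33 0; 0 49]
S = H·P̄·Hᵀ + R = [574 213; 213 86]
K = P̄·Hᵀ·S⁻¹ = [1353/3995 -4884/3995; 441/799 -637/799]
x' − x̄ = [-4422/3995, 5243/799] = K·y
y = (KᵀK)⁻¹·Kᵀ·(x' − x̄) = [22, 7]
z = y + H·x̄ = [22, 7] + [-19, -5] = [3, 2]

z = [3, 2]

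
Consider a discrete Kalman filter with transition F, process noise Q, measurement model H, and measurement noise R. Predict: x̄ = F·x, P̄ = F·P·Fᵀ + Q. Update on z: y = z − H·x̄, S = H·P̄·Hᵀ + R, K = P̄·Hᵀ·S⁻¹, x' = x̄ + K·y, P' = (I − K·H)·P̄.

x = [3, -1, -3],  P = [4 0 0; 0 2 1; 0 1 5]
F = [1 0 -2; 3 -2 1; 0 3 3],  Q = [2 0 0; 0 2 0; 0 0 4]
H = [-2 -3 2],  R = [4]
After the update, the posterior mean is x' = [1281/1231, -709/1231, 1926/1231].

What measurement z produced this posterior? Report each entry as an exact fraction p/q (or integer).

z = [3]

x̄ = F·x = [9, 8, -12]
P̄ = F·P·Fᵀ + Q = [26 6 -36; 6 47 0; -36 0 85]
S = H·P̄·Hᵀ + R = [1231]
K = P̄·Hᵀ·S⁻¹ = [-142/1231; -153/1231; 242/1231]
x' − x̄ = [-9798/1231, -10557/1231, 16698/1231] = K·y
y = (KᵀK)⁻¹·Kᵀ·(x' − x̄) = [69]
z = y + H·x̄ = [69] + [-66] = [3]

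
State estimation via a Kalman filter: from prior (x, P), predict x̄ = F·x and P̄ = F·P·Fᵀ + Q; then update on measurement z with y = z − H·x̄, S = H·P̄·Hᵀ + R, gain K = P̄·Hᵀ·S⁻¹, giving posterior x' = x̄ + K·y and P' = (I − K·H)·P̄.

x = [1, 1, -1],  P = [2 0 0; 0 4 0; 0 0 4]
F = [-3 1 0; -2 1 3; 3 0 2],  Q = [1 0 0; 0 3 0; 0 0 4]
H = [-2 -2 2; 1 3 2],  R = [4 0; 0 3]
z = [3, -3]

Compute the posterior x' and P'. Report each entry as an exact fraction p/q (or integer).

x' = [-19145/216858, -252131/216858, 30227/108429]
P' = [220757/108429 -117262/108429 62300/108429; -117262/108429 91481/108429 -44194/108429; 62300/108429 -44194/108429 66122/108429]

x̄ = F·x = [-2, -4, 1]
P̄ = F·P·Fᵀ + Q = [23 16 -18; 16 51 12; -18 12 38]
y = z − H·x̄ = [-11, 9]
S = H·P̄·Hᵀ + R = [628 -268; -268 805]
K = P̄·Hᵀ·S⁻¹ = [-41195/216858 -2143/108429; -18413/216858 22931/108429; 24008/108429 20654/108429]
x' = x̄ + K·y = [-19145/216858, -252131/216858, 30227/108429]
P' = (I − K·H)·P̄ = [220757/108429 -117262/108429 62300/108429; -117262/108429 91481/108429 -44194/108429; 62300/108429 -44194/108429 66122/108429]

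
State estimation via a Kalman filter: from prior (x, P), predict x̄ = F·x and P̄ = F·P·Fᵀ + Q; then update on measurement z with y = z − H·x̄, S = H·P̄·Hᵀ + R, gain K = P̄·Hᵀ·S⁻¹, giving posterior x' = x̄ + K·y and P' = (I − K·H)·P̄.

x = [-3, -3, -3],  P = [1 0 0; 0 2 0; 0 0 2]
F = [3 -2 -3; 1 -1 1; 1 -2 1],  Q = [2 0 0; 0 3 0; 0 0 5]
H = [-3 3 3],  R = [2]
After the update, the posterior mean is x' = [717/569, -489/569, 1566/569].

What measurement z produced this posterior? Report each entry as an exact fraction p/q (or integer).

x̄ = F·x = [6, -3, 0]
P̄ = F·P·Fᵀ + Q = [37 1 5; 1 8 7; 5 7 16]
S = H·P̄·Hᵀ + R = [569]
K = P̄·Hᵀ·S⁻¹ = [-93/569; 42/569; 54/569]
x' − x̄ = [-2697/569, 1218/569, 1566/569] = K·y
y = (KᵀK)⁻¹·Kᵀ·(x' − x̄) = [29]
z = y + H·x̄ = [29] + [-27] = [2]

z = [2]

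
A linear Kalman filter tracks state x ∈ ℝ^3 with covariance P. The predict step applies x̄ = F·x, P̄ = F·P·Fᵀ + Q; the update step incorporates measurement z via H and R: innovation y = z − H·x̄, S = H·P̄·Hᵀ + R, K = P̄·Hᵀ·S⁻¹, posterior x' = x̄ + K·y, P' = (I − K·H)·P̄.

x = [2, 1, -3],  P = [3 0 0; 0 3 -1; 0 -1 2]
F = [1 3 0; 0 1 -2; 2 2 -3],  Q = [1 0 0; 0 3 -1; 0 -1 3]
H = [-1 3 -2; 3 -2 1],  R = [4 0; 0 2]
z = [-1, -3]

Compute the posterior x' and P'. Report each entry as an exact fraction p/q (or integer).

x̄ = F·x = [5, 7, 15]
P̄ = F·P·Fᵀ + Q = [31 15 33; 15 18 24; 33 24 57]
y = z − H·x̄ = [13, -19]
S = H·P̄·Hᵀ + R = [179 -213; -213 332]
K = P̄·Hᵀ·S⁻¹ = [3184/14059 6108/14059; 4041/14059 3990/14059; -1896/14059 3357/14059]
x' = x̄ + K·y = [-4365/14059, 75136/14059, 122454/14059]
P' = (I − K·H)·P̄ = [15029/14059 37977/14059 43083/14059; 37977/14059 157761/14059 209571/14059; 43083/14059 209571/14059 296607/14059]

x' = [-4365/14059, 75136/14059, 122454/14059]
P' = [15029/14059 37977/14059 43083/14059; 37977/14059 157761/14059 209571/14059; 43083/14059 209571/14059 296607/14059]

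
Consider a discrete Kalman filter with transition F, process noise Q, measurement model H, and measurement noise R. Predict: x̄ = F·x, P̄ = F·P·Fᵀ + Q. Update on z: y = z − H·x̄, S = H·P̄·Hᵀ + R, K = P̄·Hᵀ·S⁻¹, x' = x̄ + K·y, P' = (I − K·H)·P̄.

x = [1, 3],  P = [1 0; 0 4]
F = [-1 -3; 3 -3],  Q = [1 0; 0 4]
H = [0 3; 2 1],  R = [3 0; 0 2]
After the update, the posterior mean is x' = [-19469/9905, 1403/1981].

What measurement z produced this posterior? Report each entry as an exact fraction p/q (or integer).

z = [2, -3]

x̄ = F·x = [-10, -6]
P̄ = F·P·Fᵀ + Q = [38 33; 33 49]
S = H·P̄·Hᵀ + R = [444 345; 345 335]
K = P̄·Hᵀ·S⁻¹ = [-296/1981 4747/9905; 638/1981 23/1981]
x' − x̄ = [79581/9905, 13289/1981] = K·y
y = (KᵀK)⁻¹·Kᵀ·(x' − x̄) = [20, 23]
z = y + H·x̄ = [20, 23] + [-18, -26] = [2, -3]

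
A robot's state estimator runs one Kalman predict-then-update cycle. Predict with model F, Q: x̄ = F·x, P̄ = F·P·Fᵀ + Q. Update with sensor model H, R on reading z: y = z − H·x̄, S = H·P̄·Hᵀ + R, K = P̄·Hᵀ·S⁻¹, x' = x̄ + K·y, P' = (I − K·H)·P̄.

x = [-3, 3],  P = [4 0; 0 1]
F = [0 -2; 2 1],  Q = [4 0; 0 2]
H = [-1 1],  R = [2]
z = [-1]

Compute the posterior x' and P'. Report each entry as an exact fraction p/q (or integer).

x̄ = F·x = [-6, -3]
P̄ = F·P·Fᵀ + Q = [8 -2; -2 19]
y = z − H·x̄ = [-4]
S = H·P̄·Hᵀ + R = [33]
K = P̄·Hᵀ·S⁻¹ = [-10/33; 7/11]
x' = x̄ + K·y = [-158/33, -61/11]
P' = (I − K·H)·P̄ = [164/33 48/11; 48/11 62/11]

x' = [-158/33, -61/11]
P' = [164/33 48/11; 48/11 62/11]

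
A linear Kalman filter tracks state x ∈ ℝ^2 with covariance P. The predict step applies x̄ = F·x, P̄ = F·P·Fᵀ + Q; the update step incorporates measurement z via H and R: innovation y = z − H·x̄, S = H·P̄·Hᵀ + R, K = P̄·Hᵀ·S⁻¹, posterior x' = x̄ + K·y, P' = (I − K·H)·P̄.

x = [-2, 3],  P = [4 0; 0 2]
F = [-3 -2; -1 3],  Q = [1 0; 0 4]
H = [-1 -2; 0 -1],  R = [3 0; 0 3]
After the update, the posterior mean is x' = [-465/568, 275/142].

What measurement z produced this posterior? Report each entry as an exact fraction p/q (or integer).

z = [-3, -1]

x̄ = F·x = [0, 11]
P̄ = F·P·Fᵀ + Q = [45 0; 0 26]
S = H·P̄·Hᵀ + R = [152 52; 52 29]
K = P̄·Hᵀ·S⁻¹ = [-435/568 195/142; -13/142 -52/71]
x' − x̄ = [-465/568, -1287/142] = K·y
y = (KᵀK)⁻¹·Kᵀ·(x' − x̄) = [19, 10]
z = y + H·x̄ = [19, 10] + [-22, -11] = [-3, -1]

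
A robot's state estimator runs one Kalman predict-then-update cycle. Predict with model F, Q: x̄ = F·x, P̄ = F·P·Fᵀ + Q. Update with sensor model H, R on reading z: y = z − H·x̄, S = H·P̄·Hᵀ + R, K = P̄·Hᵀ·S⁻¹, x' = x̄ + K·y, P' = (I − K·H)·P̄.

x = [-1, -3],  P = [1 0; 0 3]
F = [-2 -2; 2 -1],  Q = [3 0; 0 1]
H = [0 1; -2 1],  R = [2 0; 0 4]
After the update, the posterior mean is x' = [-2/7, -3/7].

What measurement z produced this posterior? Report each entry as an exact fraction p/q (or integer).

z = [-1, 1]

x̄ = F·x = [8, 1]
P̄ = F·P·Fᵀ + Q = [19 2; 2 8]
S = H·P̄·Hᵀ + R = [10 4; 4 80]
K = P̄·Hᵀ·S⁻¹ = [19/49 -23/49; 39/49 1/98]
x' − x̄ = [-58/7, -10/7] = K·y
y = (KᵀK)⁻¹·Kᵀ·(x' − x̄) = [-2, 16]
z = y + H·x̄ = [-2, 16] + [1, -15] = [-1, 1]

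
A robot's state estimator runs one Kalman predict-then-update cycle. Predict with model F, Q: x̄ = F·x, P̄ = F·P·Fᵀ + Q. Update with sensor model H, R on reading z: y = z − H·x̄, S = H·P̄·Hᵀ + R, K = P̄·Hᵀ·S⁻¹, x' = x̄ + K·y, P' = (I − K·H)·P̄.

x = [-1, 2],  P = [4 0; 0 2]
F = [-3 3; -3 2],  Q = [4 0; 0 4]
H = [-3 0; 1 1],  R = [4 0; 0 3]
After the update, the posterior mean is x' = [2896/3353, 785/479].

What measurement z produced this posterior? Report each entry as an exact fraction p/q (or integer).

z = [-2, 3]

x̄ = F·x = [9, 7]
P̄ = F·P·Fᵀ + Q = [58 48; 48 48]
S = H·P̄·Hᵀ + R = [526 -318; -318 205]
K = P̄·Hᵀ·S⁻¹ = [-981/3353 212/3353; 72/479 336/479]
x' − x̄ = [-27281/3353, -2568/479] = K·y
y = (KᵀK)⁻¹·Kᵀ·(x' − x̄) = [25, -13]
z = y + H·x̄ = [25, -13] + [-27, 16] = [-2, 3]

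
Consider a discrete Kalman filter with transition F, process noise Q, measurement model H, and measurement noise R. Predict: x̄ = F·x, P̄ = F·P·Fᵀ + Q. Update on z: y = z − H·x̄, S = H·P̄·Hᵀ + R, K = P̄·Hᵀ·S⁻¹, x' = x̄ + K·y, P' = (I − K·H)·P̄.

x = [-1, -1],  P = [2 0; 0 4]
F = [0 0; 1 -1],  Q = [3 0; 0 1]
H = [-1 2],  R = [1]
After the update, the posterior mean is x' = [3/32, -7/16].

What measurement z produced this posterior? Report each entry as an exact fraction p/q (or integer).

z = [-1]

x̄ = F·x = [0, 0]
P̄ = F·P·Fᵀ + Q = [3 0; 0 7]
S = H·P̄·Hᵀ + R = [32]
K = P̄·Hᵀ·S⁻¹ = [-3/32; 7/16]
x' − x̄ = [3/32, -7/16] = K·y
y = (KᵀK)⁻¹·Kᵀ·(x' − x̄) = [-1]
z = y + H·x̄ = [-1] + [0] = [-1]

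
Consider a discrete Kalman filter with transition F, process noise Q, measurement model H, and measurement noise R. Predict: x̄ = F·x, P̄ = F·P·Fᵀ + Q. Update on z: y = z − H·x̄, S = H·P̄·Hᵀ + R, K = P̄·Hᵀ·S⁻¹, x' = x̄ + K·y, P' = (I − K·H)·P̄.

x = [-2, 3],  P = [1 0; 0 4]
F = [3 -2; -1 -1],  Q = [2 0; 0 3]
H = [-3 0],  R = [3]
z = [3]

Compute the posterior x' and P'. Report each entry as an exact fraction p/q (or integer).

x' = [-93/82, 83/82]
P' = [27/82 5/82; 5/82 581/82]

x̄ = F·x = [-12, -1]
P̄ = F·P·Fᵀ + Q = [27 5; 5 8]
y = z − H·x̄ = [-33]
S = H·P̄·Hᵀ + R = [246]
K = P̄·Hᵀ·S⁻¹ = [-27/82; -5/82]
x' = x̄ + K·y = [-93/82, 83/82]
P' = (I − K·H)·P̄ = [27/82 5/82; 5/82 581/82]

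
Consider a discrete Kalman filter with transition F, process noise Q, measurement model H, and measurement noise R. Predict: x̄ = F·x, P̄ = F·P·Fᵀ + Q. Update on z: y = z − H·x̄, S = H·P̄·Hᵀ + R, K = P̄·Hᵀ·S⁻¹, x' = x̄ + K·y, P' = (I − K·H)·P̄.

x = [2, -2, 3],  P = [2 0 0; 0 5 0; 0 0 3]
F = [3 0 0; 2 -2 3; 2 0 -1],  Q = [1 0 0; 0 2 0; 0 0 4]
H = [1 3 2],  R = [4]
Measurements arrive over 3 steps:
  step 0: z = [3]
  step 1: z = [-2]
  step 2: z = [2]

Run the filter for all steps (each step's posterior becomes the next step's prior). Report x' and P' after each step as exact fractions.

step 0: x̄ = F·x = [6, 17, 1]
step 0: P̄ = F·P·Fᵀ + Q = [19 12 12; 12 57 -1; 12 -1 15]
step 0: y = z − H·x̄ = [-56]
step 0: S = H·P̄·Hᵀ + R = [704]
step 0: K = P̄·Hᵀ·S⁻¹ = [79/704; 181/704; 39/704]
step 0: x' = x̄ + K·y = [-25/88, 229/88, -185/88]
step 0: P' = (I − K·H)·P̄ = [7135/704 -5851/704 5367/704; -5851/704 7367/704 -7763/704; 5367/704 -7763/704 9039/704]
step 1: x̄ = F·x = [-75/88, -1063/88, 135/88]
step 1: P̄ = F·P·Fᵀ + Q = [64919/704 126219/704 26709/704; 126219/704 345135/704 30769/704; 26709/704 30769/704 18927/704]
step 1: y = z − H·x̄ = [1409/44]
step 1: S = H·P̄·Hᵀ + R = [1120759/176]
step 1: K = P̄·Hᵀ·S⁻¹ = [248497/2241518; 611581/2241518; 78435/2241518]
step 1: x' = x̄ + K·y = [6047167/2241518, -7492027/2241518, 5950395/2241518]
step 1: P' = (I − K·H)·P̄ = [62544287/4483036 -59744111/4483036 59338011/4483036; -59744111/4483036 72624079/4483036 -76617739/4483036; 59338011/4483036 -76617739/4483036 85571343/4483036]
step 2: x̄ = F·x = [18141501/2241518, 44929573/2241518, 6143939/2241518]
step 2: P̄ = F·P·Fᵀ + Q = [567381619/4483036 1267772487/4483036 197251689/4483036; 1267772487/4483036 3429203511/4483036 316556129/4483036; 197251689/4483036 316556129/4483036 116328591/4483036]
step 2: y = z − H·x̄ = [-80367531/1120759]
step 2: S = H·P̄·Hᵀ + R = [11026943738/1120759]
step 2: K = P̄·Hᵀ·S⁻¹ = [2382601229/22053887476; 6094247639/22053887476; 689788629/22053887476]
step 2: x' = x̄ + K·y = [7639048821/22053887476, 5046792035/22053887476, 10985645137/22053887476]
step 2: P' = (I − K·H)·P̄ = [517235707459/44107774952 -482267845075/44107774952 474314318799/44107774952; -482267845075/44107774952 601181785283/44107774952 -636261764831/44107774952; 474314318799/44107774952 -636261764831/44107774952 719994642363/44107774952]

step 0: x' = [-25/88, 229/88, -185/88], P' = [7135/704 -5851/704 5367/704; -5851/704 7367/704 -7763/704; 5367/704 -7763/704 9039/704]
step 1: x' = [6047167/2241518, -7492027/2241518, 5950395/2241518], P' = [62544287/4483036 -59744111/4483036 59338011/4483036; -59744111/4483036 72624079/4483036 -76617739/4483036; 59338011/4483036 -76617739/4483036 85571343/4483036]
step 2: x' = [7639048821/22053887476, 5046792035/22053887476, 10985645137/22053887476], P' = [517235707459/44107774952 -482267845075/44107774952 474314318799/44107774952; -482267845075/44107774952 601181785283/44107774952 -636261764831/44107774952; 474314318799/44107774952 -636261764831/44107774952 719994642363/44107774952]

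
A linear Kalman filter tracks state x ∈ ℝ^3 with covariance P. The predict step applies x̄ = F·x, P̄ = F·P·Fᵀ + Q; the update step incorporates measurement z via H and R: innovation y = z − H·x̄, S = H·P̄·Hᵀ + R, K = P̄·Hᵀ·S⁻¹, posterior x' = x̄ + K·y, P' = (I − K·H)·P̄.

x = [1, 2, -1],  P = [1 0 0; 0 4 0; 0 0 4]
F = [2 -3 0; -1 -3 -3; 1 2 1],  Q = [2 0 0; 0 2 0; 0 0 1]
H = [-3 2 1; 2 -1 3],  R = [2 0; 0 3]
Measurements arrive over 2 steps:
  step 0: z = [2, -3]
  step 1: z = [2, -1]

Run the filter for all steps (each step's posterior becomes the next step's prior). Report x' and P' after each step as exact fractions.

step 0: x' = [73284/57307, 189783/57307, -39070/57307], P' = [303086/57307 462598/57307 -62626/57307; 462598/57307 729851/57307 -96500/57307; -62626/57307 -96500/57307 27792/57307]
step 1: x' = [-2196243/1570024, -1702777/1570024, 385255/1570024], P' = [1494948401/698660680 441038231/139732136 -76983881/139732136; 441038231/139732136 705396661/139732136 -117243547/139732136; -76983881/139732136 -117243547/139732136 55581237/139732136]

step 0: x̄ = F·x = [-4, -4, 4]
step 0: P̄ = F·P·Fᵀ + Q = [42 34 -22; 34 75 -37; -22 -37 22]
step 0: y = z − H·x̄ = [-6, -11]
step 0: S = H·P̄·Hᵀ + R = [278 -129; -129 266]
step 0: K = P̄·Hᵀ·S⁻¹ = [-23344/57307 -14768/57307; -12296/57307 -31385/57307; 11335/57307 18208/57307]
step 0: x' = x̄ + K·y = [73284/57307, 189783/57307, -39070/57307]
step 0: P' = (I − K·H)·P̄ = [303086/57307 462598/57307 -62626/57307; 462598/57307 729851/57307 -96500/57307; -62626/57307 -96500/57307 27792/57307]
step 1: x̄ = F·x = [-422781/57307, -525423/57307, 24340/3371]
step 1: P̄ = F·P·Fᵀ + Q = [2344441/57307 4081949/57307 -185064/3371; 4081949/57307 7899319/57307 -350562/3371; -185064/3371 -350562/3371 273337/3371]
step 1: y = z − H·x̄ = [-516663/57307, -978508/57307]
step 1: S = H·P̄·Hᵀ + R = [3513512/57307 4873392/57307; 4873392/57307 40946037/57307]
step 1: K = P̄·Hᵀ·S⁻¹ = [-229691149/698660680 -15418857/87332585; -14782459/139732136 -7293785/17466517; 26022893/139732136 5417479/17466517]
step 1: x' = x̄ + K·y = [-2196243/1570024, -1702777/1570024, 385255/1570024]
step 1: P' = (I − K·H)·P̄ = [1494948401/698660680 441038231/139732136 -76983881/139732136; 441038231/139732136 705396661/139732136 -117243547/139732136; -76983881/139732136 -117243547/139732136 55581237/139732136]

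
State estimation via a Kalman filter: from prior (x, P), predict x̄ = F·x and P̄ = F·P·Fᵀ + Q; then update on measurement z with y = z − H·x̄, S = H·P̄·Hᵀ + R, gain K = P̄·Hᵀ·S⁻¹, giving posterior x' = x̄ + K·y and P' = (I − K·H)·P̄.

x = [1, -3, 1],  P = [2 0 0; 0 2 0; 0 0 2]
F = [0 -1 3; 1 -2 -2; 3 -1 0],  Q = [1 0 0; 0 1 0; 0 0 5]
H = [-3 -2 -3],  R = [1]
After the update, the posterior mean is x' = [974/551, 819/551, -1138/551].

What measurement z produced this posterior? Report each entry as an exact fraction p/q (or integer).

z = [-2]

x̄ = F·x = [6, 5, 6]
P̄ = F·P·Fᵀ + Q = [21 -8 2; -8 19 10; 2 10 25]
S = H·P̄·Hᵀ + R = [551]
K = P̄·Hᵀ·S⁻¹ = [-53/551; -44/551; -101/551]
x' − x̄ = [-2332/551, -1936/551, -4444/551] = K·y
y = (KᵀK)⁻¹·Kᵀ·(x' − x̄) = [44]
z = y + H·x̄ = [44] + [-46] = [-2]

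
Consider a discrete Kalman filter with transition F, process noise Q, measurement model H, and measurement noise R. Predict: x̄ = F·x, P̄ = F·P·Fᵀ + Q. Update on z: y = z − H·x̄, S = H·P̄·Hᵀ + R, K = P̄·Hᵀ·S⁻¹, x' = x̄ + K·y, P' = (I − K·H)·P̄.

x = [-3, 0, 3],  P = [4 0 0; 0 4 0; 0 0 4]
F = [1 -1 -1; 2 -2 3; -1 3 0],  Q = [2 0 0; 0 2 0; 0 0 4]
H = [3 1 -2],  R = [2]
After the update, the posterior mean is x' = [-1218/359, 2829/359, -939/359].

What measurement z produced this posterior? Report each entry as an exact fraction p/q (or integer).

z = [3]

x̄ = F·x = [-6, 3, 3]
P̄ = F·P·Fᵀ + Q = [14 4 -16; 4 70 -32; -16 -32 44]
S = H·P̄·Hᵀ + R = [718]
K = P̄·Hᵀ·S⁻¹ = [39/359; 73/359; -84/359]
x' − x̄ = [936/359, 1752/359, -2016/359] = K·y
y = (KᵀK)⁻¹·Kᵀ·(x' − x̄) = [24]
z = y + H·x̄ = [24] + [-21] = [3]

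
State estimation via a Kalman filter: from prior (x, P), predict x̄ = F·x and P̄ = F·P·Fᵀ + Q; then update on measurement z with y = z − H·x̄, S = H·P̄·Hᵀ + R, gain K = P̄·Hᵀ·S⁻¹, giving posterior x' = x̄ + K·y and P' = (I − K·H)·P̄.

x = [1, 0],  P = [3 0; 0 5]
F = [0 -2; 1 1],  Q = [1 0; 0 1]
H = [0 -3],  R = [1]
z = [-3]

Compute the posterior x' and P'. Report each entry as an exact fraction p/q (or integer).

x̄ = F·x = [0, 1]
P̄ = F·P·Fᵀ + Q = [21 -10; -10 9]
y = z − H·x̄ = [0]
S = H·P̄·Hᵀ + R = [82]
K = P̄·Hᵀ·S⁻¹ = [15/41; -27/82]
x' = x̄ + K·y = [0, 1]
P' = (I − K·H)·P̄ = [411/41 -5/41; -5/41 9/82]

x' = [0, 1]
P' = [411/41 -5/41; -5/41 9/82]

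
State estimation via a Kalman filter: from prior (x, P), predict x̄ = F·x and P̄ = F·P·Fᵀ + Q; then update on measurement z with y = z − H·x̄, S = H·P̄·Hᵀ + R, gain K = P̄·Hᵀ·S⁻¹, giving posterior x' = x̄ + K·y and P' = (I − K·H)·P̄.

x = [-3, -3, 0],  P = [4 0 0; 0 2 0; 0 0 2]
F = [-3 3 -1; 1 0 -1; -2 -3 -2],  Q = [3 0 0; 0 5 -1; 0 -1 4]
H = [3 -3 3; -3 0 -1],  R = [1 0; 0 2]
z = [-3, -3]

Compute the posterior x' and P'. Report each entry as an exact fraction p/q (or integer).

x' = [28217/52023, 126791/52023, 49406/52023]
P' = [279797/156069 -418975/156069 -704017/156069; -418975/156069 878948/156069 1291739/156069; -704017/156069 1291739/156069 2012087/156069]

x̄ = F·x = [0, -3, 15]
P̄ = F·P·Fᵀ + Q = [59 -10 10; -10 11 -5; 10 -5 46]
y = z − H·x̄ = [-57, 12]
S = H·P̄·Hᵀ + R = [1495 -894; -894 639]
K = P̄·Hᵀ·S⁻¹ = [-5245/52023 -67687/156069; -6184/52023 -17407/156069; 16331/52023 49982/156069]
x' = x̄ + K·y = [28217/52023, 126791/52023, 49406/52023]
P' = (I − K·H)·P̄ = [279797/156069 -418975/156069 -704017/156069; -418975/156069 878948/156069 1291739/156069; -704017/156069 1291739/156069 2012087/156069]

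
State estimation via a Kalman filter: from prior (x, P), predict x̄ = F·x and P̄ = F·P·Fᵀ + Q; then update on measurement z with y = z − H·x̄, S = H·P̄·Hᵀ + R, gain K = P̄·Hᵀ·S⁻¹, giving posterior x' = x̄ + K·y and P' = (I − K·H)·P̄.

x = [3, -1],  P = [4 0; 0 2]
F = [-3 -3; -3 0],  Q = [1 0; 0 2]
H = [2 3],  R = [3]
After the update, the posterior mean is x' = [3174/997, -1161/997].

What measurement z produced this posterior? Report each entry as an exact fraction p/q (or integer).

x̄ = F·x = [-6, -9]
P̄ = F·P·Fᵀ + Q = [55 36; 36 38]
S = H·P̄·Hᵀ + R = [997]
K = P̄·Hᵀ·S⁻¹ = [218/997; 186/997]
x' − x̄ = [9156/997, 7812/997] = K·y
y = (KᵀK)⁻¹·Kᵀ·(x' − x̄) = [42]
z = y + H·x̄ = [42] + [-39] = [3]

z = [3]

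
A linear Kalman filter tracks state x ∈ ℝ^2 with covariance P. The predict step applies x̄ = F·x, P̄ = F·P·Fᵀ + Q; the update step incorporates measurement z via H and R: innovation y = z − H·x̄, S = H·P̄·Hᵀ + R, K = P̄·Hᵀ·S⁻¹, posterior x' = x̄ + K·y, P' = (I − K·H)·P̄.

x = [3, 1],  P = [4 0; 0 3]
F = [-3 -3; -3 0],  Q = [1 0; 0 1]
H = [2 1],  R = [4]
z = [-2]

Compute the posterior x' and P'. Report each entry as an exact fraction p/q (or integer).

x̄ = F·x = [-12, -9]
P̄ = F·P·Fᵀ + Q = [64 36; 36 37]
y = z − H·x̄ = [31]
S = H·P̄·Hᵀ + R = [441]
K = P̄·Hᵀ·S⁻¹ = [164/441; 109/441]
x' = x̄ + K·y = [-208/441, -590/441]
P' = (I − K·H)·P̄ = [1328/441 -2000/441; -2000/441 4436/441]

x' = [-208/441, -590/441]
P' = [1328/441 -2000/441; -2000/441 4436/441]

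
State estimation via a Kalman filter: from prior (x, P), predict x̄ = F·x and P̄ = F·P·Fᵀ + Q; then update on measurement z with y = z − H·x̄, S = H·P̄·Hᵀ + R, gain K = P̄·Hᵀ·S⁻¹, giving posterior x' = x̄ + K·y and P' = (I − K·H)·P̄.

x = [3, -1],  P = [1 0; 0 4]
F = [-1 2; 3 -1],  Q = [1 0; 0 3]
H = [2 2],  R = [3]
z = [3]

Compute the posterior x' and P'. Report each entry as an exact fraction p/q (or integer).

x̄ = F·x = [-5, 10]
P̄ = F·P·Fᵀ + Q = [18 -11; -11 16]
y = z − H·x̄ = [-7]
S = H·P̄·Hᵀ + R = [51]
K = P̄·Hᵀ·S⁻¹ = [14/51; 10/51]
x' = x̄ + K·y = [-353/51, 440/51]
P' = (I − K·H)·P̄ = [722/51 -701/51; -701/51 716/51]

x' = [-353/51, 440/51]
P' = [722/51 -701/51; -701/51 716/51]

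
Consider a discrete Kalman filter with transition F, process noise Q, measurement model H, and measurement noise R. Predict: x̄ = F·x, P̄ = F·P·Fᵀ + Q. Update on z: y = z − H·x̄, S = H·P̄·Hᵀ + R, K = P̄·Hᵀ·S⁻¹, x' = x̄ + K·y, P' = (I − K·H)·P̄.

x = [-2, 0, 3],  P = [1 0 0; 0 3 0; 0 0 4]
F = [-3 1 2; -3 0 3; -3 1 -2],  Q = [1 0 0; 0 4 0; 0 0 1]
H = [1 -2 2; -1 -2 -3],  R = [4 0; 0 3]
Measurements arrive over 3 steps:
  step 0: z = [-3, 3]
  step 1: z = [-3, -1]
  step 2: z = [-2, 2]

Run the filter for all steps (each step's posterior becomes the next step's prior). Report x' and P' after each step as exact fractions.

step 0: x' = [3087/6595, 3144/6595, -8994/6595], P' = [167468/32975 26861/32975 -66961/32975; 26861/32975 77363/131900 -58513/131900; -66961/32975 -58513/131900 143663/131900]
step 1: x' = [-16034908199/11769552419, 7710762734/11769552419, 4177776105/11769552419], P' = [28070187600/11769552419 4475706972/11769552419 -10020814558/11769552419; 4475706972/11769552419 5949264165/11769552419 -2865837079/11769552419; -10020814558/11769552419 -2865837079/11769552419 6665377878/11769552419]
step 2: x' = [-85501086034710/486820089771133, 32138027978021/486820089771133, -298275438578087/486820089771133], P' = [1128814766096116/486820089771133 177379754812180/486820089771133 -401488779947256/486820089771133; 177379754812180/486820089771133 244166107406323/486820089771133 -115323194280681/486820089771133; -401488779947256/486820089771133 -115323194280681/486820089771133 270316233072267/486820089771133]

step 0: x̄ = F·x = [12, 15, 0]
step 0: P̄ = F·P·Fᵀ + Q = [29 33 -4; 33 49 -15; -4 -15 29]
step 0: y = z − H·x̄ = [15, 45]
step 0: S = H·P̄·Hᵀ + R = [317 -17; -17 417]
step 0: K = P̄·Hᵀ·S⁻¹ = [-5044/32975 -6769/32975; -41077/131900 -28877/131900; 34127/131900 -15373/131900]
step 0: x' = x̄ + K·y = [3087/6595, 3144/6595, -8994/6595]
step 0: P' = (I − K·H)·P̄ = [167468/32975 26861/32975 -66961/32975; 26861/32975 77363/131900 -58513/131900; -66961/32975 -58513/131900 143663/131900]
step 1: x̄ = F·x = [-4821/1319, -36243/6595, 9/5]
step 1: P̄ = F·P·Fᵀ + Q = [365927/5276 2082123/26380 741/20; 2082123/26380 12670607/131900 4149/100; 741/20 4149/100 2417/100]
step 1: y = z − H·x̄ = [-91908/6595, -67573/6595]
step 1: S = H·P̄·Hᵀ + R = [7235167/131900 4458351/65950; 4458351/65950 56388178/32975]
step 1: K = P̄·Hᵀ·S⁻¹ = [-230713865/11769552419 -2319719290/11769552419; -3288623879/11769552419 -2592241355/11769552419; 2260403839/11769552419 -1414548306/11769552419]
step 1: x' = x̄ + K·y = [-16034908199/11769552419, 7710762734/11769552419, 4177776105/11769552419]
step 1: P' = (I − K·H)·P̄ = [28070187600/11769552419 4475706972/11769552419 -10020814558/11769552419; 4475706972/11769552419 5949264165/11769552419 -2865837079/11769552419; -10020814558/11769552419 -2865837079/11769552419 6665377878/11769552419]
step 2: x̄ = F·x = [64171039541/11769552419, 60638052912/11769552419, 47459935121/11769552419]
step 2: P̄ = F·P·Fᵀ + Q = [378944201044/11769552419 420911541885/11769552419 205065199221/11769552419; 420911541885/11769552419 540072961022/11769552419 220677232653/11769552419; 205065199221/11769552419 220677232653/11769552419 161371348284/11769552419]
step 2: y = z − H·x̄ = [-61353908797/11769552419, 351366055566/11769552419]
step 2: S = H·P̄·Hᵀ + R = [602996416064/11769552419 229148022541/11769552419; 229148022541/11769552419 9589050991647/11769552419]
step 2: K = P̄·Hᵀ·S⁻¹ = [-7230575855689/486820089771133 -93035978626236/486820089771133; -135399712140457/486820089771133 -106580795594261/486820089771133; 92447518689660/486820089771133 -59604510236061/486820089771133]
step 2: x' = x̄ + K·y = [-85501086034710/486820089771133, 32138027978021/486820089771133, -298275438578087/486820089771133]
step 2: P' = (I − K·H)·P̄ = [1128814766096116/486820089771133 177379754812180/486820089771133 -401488779947256/486820089771133; 177379754812180/486820089771133 244166107406323/486820089771133 -115323194280681/486820089771133; -401488779947256/486820089771133 -115323194280681/486820089771133 270316233072267/486820089771133]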